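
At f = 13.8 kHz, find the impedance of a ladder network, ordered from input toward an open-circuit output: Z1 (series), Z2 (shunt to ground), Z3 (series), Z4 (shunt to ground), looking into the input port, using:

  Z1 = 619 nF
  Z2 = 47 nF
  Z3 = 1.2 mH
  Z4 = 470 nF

Step 1 — Angular frequency: ω = 2π·f = 2π·1.38e+04 = 8.671e+04 rad/s.
Step 2 — Component impedances:
  Z1: Z = 1/(jωC) = -j/(ω·C) = 0 - j18.63 Ω
  Z2: Z = 1/(jωC) = -j/(ω·C) = 0 - j245.4 Ω
  Z3: Z = jωL = j·8.671e+04·0.0012 = 0 + j104 Ω
  Z4: Z = 1/(jωC) = -j/(ω·C) = 0 - j24.54 Ω
Step 3 — Ladder network (open output): work backward from the far end, alternating series and parallel combinations. Z_in = 0 + j98.99 Ω = 98.99∠90.0° Ω.

Z = 0 + j98.99 Ω = 98.99∠90.0° Ω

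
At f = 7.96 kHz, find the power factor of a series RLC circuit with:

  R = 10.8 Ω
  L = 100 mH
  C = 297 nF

Step 1 — Angular frequency: ω = 2π·f = 2π·7960 = 5.001e+04 rad/s.
Step 2 — Component impedances:
  R: Z = R = 10.8 Ω
  L: Z = jωL = j·5.001e+04·0.1 = 0 + j5001 Ω
  C: Z = 1/(jωC) = -j/(ω·C) = 0 - j67.32 Ω
Step 3 — Series combination: Z_total = R + L + C = 10.8 + j4934 Ω = 4934∠89.9° Ω.
Step 4 — Power factor: PF = cos(φ) = Re(Z)/|Z| = 10.8/4934 = 0.002189.
Step 5 — Type: Im(Z) = 4934 ⇒ lagging (phase φ = 89.9°).

PF = 0.002189 (lagging, φ = 89.9°)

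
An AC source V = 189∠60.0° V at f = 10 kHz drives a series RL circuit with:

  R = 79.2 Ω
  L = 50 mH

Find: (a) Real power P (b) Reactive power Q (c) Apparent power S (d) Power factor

Step 1 — Angular frequency: ω = 2π·f = 2π·1e+04 = 6.283e+04 rad/s.
Step 2 — Component impedances:
  R: Z = R = 79.2 Ω
  L: Z = jωL = j·6.283e+04·0.05 = 0 + j3142 Ω
Step 3 — Series combination: Z_total = R + L = 79.2 + j3142 Ω = 3143∠88.6° Ω.
Step 4 — Source phasor: V = 189∠60.0° V = 94.5 + j163.7 V.
Step 5 — Current: I = V / Z = 0.05283 - j0.02875 A = 0.06014∠-28.6° A.
Step 6 — Complex power: S = V·I* = 0.2865 + j11.36 VA.
Step 7 — Real power: P = Re(S) = 0.2865 W.
Step 8 — Reactive power: Q = Im(S) = 11.36 VAR.
Step 9 — Apparent power: |S| = 11.37 VA.
Step 10 — Power factor: PF = P/|S| = 0.0252 (lagging).

(a) P = 0.2865 W  (b) Q = 11.36 VAR  (c) S = 11.37 VA  (d) PF = 0.0252 (lagging)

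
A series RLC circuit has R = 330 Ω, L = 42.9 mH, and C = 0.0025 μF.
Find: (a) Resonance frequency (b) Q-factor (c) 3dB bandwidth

Step 1 — Resonance: ω₀ = 1/√(LC) = 1/√(0.0429·2.5e-09) = 9.656e+04 rad/s.
Step 2 — f₀ = ω₀/(2π) = 1.537e+04 Hz.
Step 3 — Series Q: Q = ω₀L/R = 9.656e+04·0.0429/330 = 12.55.
Step 4 — Bandwidth: Δω = ω₀/Q = 7692 rad/s; BW = Δω/(2π) = 1224 Hz.

(a) f₀ = 1.537e+04 Hz  (b) Q = 12.55  (c) BW = 1224 Hz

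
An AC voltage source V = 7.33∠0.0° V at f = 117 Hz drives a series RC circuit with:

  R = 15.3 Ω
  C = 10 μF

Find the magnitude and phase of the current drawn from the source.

Step 1 — Angular frequency: ω = 2π·f = 2π·117 = 735.1 rad/s.
Step 2 — Component impedances:
  R: Z = R = 15.3 Ω
  C: Z = 1/(jωC) = -j/(ω·C) = 0 - j136 Ω
Step 3 — Series combination: Z_total = R + C = 15.3 - j136 Ω = 136.9∠-83.6° Ω.
Step 4 — Source phasor: V = 7.33∠0.0° V = 7.33 V.
Step 5 — Ohm's law: I = V / Z_total = (7.33) / (15.3 - j136) = 0.005985 + j0.05321 A.
Step 6 — Convert to polar: |I| = 0.05355 A, ∠I = 83.6°.

I = 0.05355∠83.6° A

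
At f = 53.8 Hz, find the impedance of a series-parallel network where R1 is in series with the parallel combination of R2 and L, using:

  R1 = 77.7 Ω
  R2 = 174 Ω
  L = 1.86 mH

Step 1 — Angular frequency: ω = 2π·f = 2π·53.8 = 338 rad/s.
Step 2 — Component impedances:
  R1: Z = R = 77.7 Ω
  R2: Z = R = 174 Ω
  L: Z = jωL = j·338·0.00186 = 0 + j0.6287 Ω
Step 3 — Parallel branch: R2 || L = 1/(1/R2 + 1/L) = 0.002272 + j0.6287 Ω.
Step 4 — Series with R1: Z_total = R1 + (R2 || L) = 77.7 + j0.6287 Ω = 77.7∠0.5° Ω.

Z = 77.7 + j0.6287 Ω = 77.7∠0.5° Ω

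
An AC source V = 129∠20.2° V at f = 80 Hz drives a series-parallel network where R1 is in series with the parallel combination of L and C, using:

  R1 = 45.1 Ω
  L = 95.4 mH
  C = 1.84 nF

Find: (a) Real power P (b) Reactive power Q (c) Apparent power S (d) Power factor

Step 1 — Angular frequency: ω = 2π·f = 2π·80 = 502.7 rad/s.
Step 2 — Component impedances:
  R1: Z = R = 45.1 Ω
  L: Z = jωL = j·502.7·0.0954 = 0 + j47.95 Ω
  C: Z = 1/(jωC) = -j/(ω·C) = 0 - j1.081e+06 Ω
Step 3 — Parallel branch: L || C = 1/(1/L + 1/C) = 0 + j47.96 Ω.
Step 4 — Series with R1: Z_total = R1 + (L || C) = 45.1 + j47.96 Ω = 65.83∠46.8° Ω.
Step 5 — Source phasor: V = 129∠20.2° V = 121.1 + j44.54 V.
Step 6 — Current: I = V / Z = 1.753 - j0.8761 A = 1.96∠-26.6° A.
Step 7 — Complex power: S = V·I* = 173.2 + j184.1 VA.
Step 8 — Real power: P = Re(S) = 173.2 W.
Step 9 — Reactive power: Q = Im(S) = 184.1 VAR.
Step 10 — Apparent power: |S| = 252.8 VA.
Step 11 — Power factor: PF = P/|S| = 0.6851 (lagging).

(a) P = 173.2 W  (b) Q = 184.1 VAR  (c) S = 252.8 VA  (d) PF = 0.6851 (lagging)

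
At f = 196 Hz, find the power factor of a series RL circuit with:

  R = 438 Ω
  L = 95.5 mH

Step 1 — Angular frequency: ω = 2π·f = 2π·196 = 1232 rad/s.
Step 2 — Component impedances:
  R: Z = R = 438 Ω
  L: Z = jωL = j·1232·0.0955 = 0 + j117.6 Ω
Step 3 — Series combination: Z_total = R + L = 438 + j117.6 Ω = 453.5∠15.0° Ω.
Step 4 — Power factor: PF = cos(φ) = Re(Z)/|Z| = 438/453.5 = 0.9658.
Step 5 — Type: Im(Z) = 117.6 ⇒ lagging (phase φ = 15.0°).

PF = 0.9658 (lagging, φ = 15.0°)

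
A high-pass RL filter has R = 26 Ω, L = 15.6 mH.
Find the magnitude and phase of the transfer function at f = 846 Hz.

Step 1 — Angular frequency: ω = 2π·846 = 5316 rad/s.
Step 2 — Transfer function: H(jω) = jωL/(R + jωL).
Step 3 — Numerator jωL = j·82.92; denominator R + jωL = 26 + j82.92.
Step 4 — H = 0.9105 + j0.2855.
Step 5 — Magnitude: |H| = 0.9542 (-0.4 dB); phase: φ = 17.4°.

|H| = 0.9542 (-0.4 dB), φ = 17.4°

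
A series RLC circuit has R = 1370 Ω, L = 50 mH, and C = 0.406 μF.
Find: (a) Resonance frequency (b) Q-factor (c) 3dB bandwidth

Step 1 — Resonance condition Im(Z)=0 gives ω₀ = 1/√(LC).
Step 2 — ω₀ = 1/√(0.05·4.06e-07) = 7019 rad/s.
Step 3 — f₀ = ω₀/(2π) = 1117 Hz.
Step 4 — Series Q: Q = ω₀L/R = 7019·0.05/1370 = 0.2562.
Step 5 — 3dB bandwidth: Δω = ω₀/Q = 2.74e+04 rad/s; BW = Δω/(2π) = 4361 Hz.

(a) f₀ = 1117 Hz  (b) Q = 0.2562  (c) BW = 4361 Hz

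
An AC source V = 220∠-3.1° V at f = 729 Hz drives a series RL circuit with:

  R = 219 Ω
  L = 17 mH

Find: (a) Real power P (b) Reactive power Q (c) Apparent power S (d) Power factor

Step 1 — Angular frequency: ω = 2π·f = 2π·729 = 4580 rad/s.
Step 2 — Component impedances:
  R: Z = R = 219 Ω
  L: Z = jωL = j·4580·0.017 = 0 + j77.87 Ω
Step 3 — Series combination: Z_total = R + L = 219 + j77.87 Ω = 232.4∠19.6° Ω.
Step 4 — Source phasor: V = 220∠-3.1° V = 219.7 - j11.9 V.
Step 5 — Current: I = V / Z = 0.8734 - j0.3649 A = 0.9465∠-22.7° A.
Step 6 — Complex power: S = V·I* = 196.2 + j69.76 VA.
Step 7 — Real power: P = Re(S) = 196.2 W.
Step 8 — Reactive power: Q = Im(S) = 69.76 VAR.
Step 9 — Apparent power: |S| = 208.2 VA.
Step 10 — Power factor: PF = P/|S| = 0.9422 (lagging).

(a) P = 196.2 W  (b) Q = 69.76 VAR  (c) S = 208.2 VA  (d) PF = 0.9422 (lagging)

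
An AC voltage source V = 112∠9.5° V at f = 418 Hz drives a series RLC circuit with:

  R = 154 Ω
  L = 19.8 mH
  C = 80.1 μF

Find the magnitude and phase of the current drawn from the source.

Step 1 — Angular frequency: ω = 2π·f = 2π·418 = 2626 rad/s.
Step 2 — Component impedances:
  R: Z = R = 154 Ω
  L: Z = jωL = j·2626·0.0198 = 0 + j52 Ω
  C: Z = 1/(jωC) = -j/(ω·C) = 0 - j4.753 Ω
Step 3 — Series combination: Z_total = R + L + C = 154 + j47.25 Ω = 161.1∠17.1° Ω.
Step 4 — Source phasor: V = 112∠9.5° V = 110.5 + j18.49 V.
Step 5 — Ohm's law: I = V / Z_total = (110.5 + j18.49) / (154 + j47.25) = 0.6892 - j0.09143 A.
Step 6 — Convert to polar: |I| = 0.6953 A, ∠I = -7.6°.

I = 0.6953∠-7.6° A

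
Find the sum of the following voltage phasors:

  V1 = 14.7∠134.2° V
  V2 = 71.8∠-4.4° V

Step 1 — Convert each phasor to rectangular form:
  V1 = 14.7·(cos(134.2°) + j·sin(134.2°)) = -10.25 + j10.54 V
  V2 = 71.8·(cos(-4.4°) + j·sin(-4.4°)) = 71.59 - j5.508 V
Step 2 — Sum components: V_total = 61.34 + j5.03 V.
Step 3 — Convert to polar: |V_total| = 61.55 V, ∠V_total = 4.7°.

V_total = 61.55∠4.7° V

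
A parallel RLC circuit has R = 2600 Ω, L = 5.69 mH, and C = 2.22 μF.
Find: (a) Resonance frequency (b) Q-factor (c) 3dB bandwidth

Step 1 — Resonance: ω₀ = 1/√(LC) = 1/√(0.00569·2.22e-06) = 8897 rad/s.
Step 2 — f₀ = ω₀/(2π) = 1416 Hz.
Step 3 — Parallel Q: Q = R/(ω₀L) = 2600/(8897·0.00569) = 51.36.
Step 4 — Bandwidth: Δω = ω₀/Q = 173.3 rad/s; BW = Δω/(2π) = 27.57 Hz.

(a) f₀ = 1416 Hz  (b) Q = 51.36  (c) BW = 27.57 Hz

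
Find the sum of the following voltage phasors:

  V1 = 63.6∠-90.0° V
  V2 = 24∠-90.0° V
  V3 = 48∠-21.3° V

Step 1 — Convert each phasor to rectangular form:
  V1 = 63.6·(cos(-90.0°) + j·sin(-90.0°)) = 0 - j63.6 V
  V2 = 24·(cos(-90.0°) + j·sin(-90.0°)) = 0 - j24 V
  V3 = 48·(cos(-21.3°) + j·sin(-21.3°)) = 44.72 - j17.44 V
Step 2 — Sum components: V_total = 44.72 - j105 V.
Step 3 — Convert to polar: |V_total| = 114.2 V, ∠V_total = -66.9°.

V_total = 114.2∠-66.9° V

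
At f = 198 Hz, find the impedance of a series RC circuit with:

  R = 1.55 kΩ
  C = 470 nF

Step 1 — Angular frequency: ω = 2π·f = 2π·198 = 1244 rad/s.
Step 2 — Component impedances:
  R: Z = R = 1550 Ω
  C: Z = 1/(jωC) = -j/(ω·C) = 0 - j1710 Ω
Step 3 — Series combination: Z_total = R + C = 1550 - j1710 Ω = 2308∠-47.8° Ω.

Z = 1550 - j1710 Ω = 2308∠-47.8° Ω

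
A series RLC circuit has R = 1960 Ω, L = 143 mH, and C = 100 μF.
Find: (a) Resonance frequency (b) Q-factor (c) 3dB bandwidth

Step 1 — Resonance: ω₀ = 1/√(LC) = 1/√(0.143·0.0001) = 264.4 rad/s.
Step 2 — f₀ = ω₀/(2π) = 42.09 Hz.
Step 3 — Series Q: Q = ω₀L/R = 264.4·0.143/1960 = 0.01929.
Step 4 — Bandwidth: Δω = ω₀/Q = 1.371e+04 rad/s; BW = Δω/(2π) = 2181 Hz.

(a) f₀ = 42.09 Hz  (b) Q = 0.01929  (c) BW = 2181 Hz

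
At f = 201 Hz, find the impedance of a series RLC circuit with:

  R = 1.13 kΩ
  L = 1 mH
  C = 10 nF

Step 1 — Angular frequency: ω = 2π·f = 2π·201 = 1263 rad/s.
Step 2 — Component impedances:
  R: Z = R = 1130 Ω
  L: Z = jωL = j·1263·0.001 = 0 + j1.263 Ω
  C: Z = 1/(jωC) = -j/(ω·C) = 0 - j7.918e+04 Ω
Step 3 — Series combination: Z_total = R + L + C = 1130 - j7.918e+04 Ω = 7.919e+04∠-89.2° Ω.

Z = 1130 - j7.918e+04 Ω = 7.919e+04∠-89.2° Ω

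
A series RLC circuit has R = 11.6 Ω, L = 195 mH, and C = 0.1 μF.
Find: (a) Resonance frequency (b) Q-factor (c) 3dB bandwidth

Step 1 — Resonance: ω₀ = 1/√(LC) = 1/√(0.195·1e-07) = 7161 rad/s.
Step 2 — f₀ = ω₀/(2π) = 1140 Hz.
Step 3 — Series Q: Q = ω₀L/R = 7161·0.195/11.6 = 120.4.
Step 4 — Bandwidth: Δω = ω₀/Q = 59.49 rad/s; BW = Δω/(2π) = 9.468 Hz.

(a) f₀ = 1140 Hz  (b) Q = 120.4  (c) BW = 9.468 Hz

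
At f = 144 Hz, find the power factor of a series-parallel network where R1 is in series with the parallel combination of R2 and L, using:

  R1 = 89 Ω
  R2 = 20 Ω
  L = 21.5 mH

Step 1 — Angular frequency: ω = 2π·f = 2π·144 = 904.8 rad/s.
Step 2 — Component impedances:
  R1: Z = R = 89 Ω
  R2: Z = R = 20 Ω
  L: Z = jωL = j·904.8·0.0215 = 0 + j19.45 Ω
Step 3 — Parallel branch: R2 || L = 1/(1/R2 + 1/L) = 9.723 + j9.996 Ω.
Step 4 — Series with R1: Z_total = R1 + (R2 || L) = 98.72 + j9.996 Ω = 99.23∠5.8° Ω.
Step 5 — Power factor: PF = cos(φ) = Re(Z)/|Z| = 98.72/99.23 = 0.9949.
Step 6 — Type: Im(Z) = 9.996 ⇒ lagging (phase φ = 5.8°).

PF = 0.9949 (lagging, φ = 5.8°)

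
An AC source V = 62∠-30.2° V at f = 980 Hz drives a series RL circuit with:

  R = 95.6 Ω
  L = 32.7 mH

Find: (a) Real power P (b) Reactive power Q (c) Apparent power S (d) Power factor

Step 1 — Angular frequency: ω = 2π·f = 2π·980 = 6158 rad/s.
Step 2 — Component impedances:
  R: Z = R = 95.6 Ω
  L: Z = jωL = j·6158·0.0327 = 0 + j201.4 Ω
Step 3 — Series combination: Z_total = R + L = 95.6 + j201.4 Ω = 222.9∠64.6° Ω.
Step 4 — Source phasor: V = 62∠-30.2° V = 53.59 - j31.19 V.
Step 5 — Current: I = V / Z = -0.02329 - j0.2772 A = 0.2782∠-94.8° A.
Step 6 — Complex power: S = V·I* = 7.397 + j15.58 VA.
Step 7 — Real power: P = Re(S) = 7.397 W.
Step 8 — Reactive power: Q = Im(S) = 15.58 VAR.
Step 9 — Apparent power: |S| = 17.25 VA.
Step 10 — Power factor: PF = P/|S| = 0.4289 (lagging).

(a) P = 7.397 W  (b) Q = 15.58 VAR  (c) S = 17.25 VA  (d) PF = 0.4289 (lagging)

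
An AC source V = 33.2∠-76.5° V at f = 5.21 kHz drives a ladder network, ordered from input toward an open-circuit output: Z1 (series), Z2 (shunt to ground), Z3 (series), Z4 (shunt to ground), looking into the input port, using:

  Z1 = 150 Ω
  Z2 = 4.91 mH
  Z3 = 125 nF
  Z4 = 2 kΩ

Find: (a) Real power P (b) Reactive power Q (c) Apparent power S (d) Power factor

Step 1 — Angular frequency: ω = 2π·f = 2π·5210 = 3.274e+04 rad/s.
Step 2 — Component impedances:
  Z1: Z = R = 150 Ω
  Z2: Z = jωL = j·3.274e+04·0.00491 = 0 + j160.7 Ω
  Z3: Z = 1/(jωC) = -j/(ω·C) = 0 - j244.4 Ω
  Z4: Z = R = 2000 Ω
Step 3 — Ladder network (open output): work backward from the far end, alternating series and parallel combinations. Z_in = 162.9 + j161.3 Ω = 229.2∠44.7° Ω.
Step 4 — Source phasor: V = 33.2∠-76.5° V = 7.75 - j32.28 V.
Step 5 — Current: I = V / Z = -0.07506 - j0.1239 A = 0.1448∠-121.2° A.
Step 6 — Complex power: S = V·I* = 3.417 + j3.383 VA.
Step 7 — Real power: P = Re(S) = 3.417 W.
Step 8 — Reactive power: Q = Im(S) = 3.383 VAR.
Step 9 — Apparent power: |S| = 4.809 VA.
Step 10 — Power factor: PF = P/|S| = 0.7106 (lagging).

(a) P = 3.417 W  (b) Q = 3.383 VAR  (c) S = 4.809 VA  (d) PF = 0.7106 (lagging)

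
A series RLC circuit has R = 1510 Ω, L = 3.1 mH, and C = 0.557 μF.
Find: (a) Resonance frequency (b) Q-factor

Step 1 — Resonance condition Im(Z)=0 gives ω₀ = 1/√(LC).
Step 2 — ω₀ = 1/√(0.0031·5.57e-07) = 2.407e+04 rad/s.
Step 3 — f₀ = ω₀/(2π) = 3830 Hz.
Step 4 — Series Q: Q = ω₀L/R = 2.407e+04·0.0031/1510 = 0.04941.

(a) f₀ = 3830 Hz  (b) Q = 0.04941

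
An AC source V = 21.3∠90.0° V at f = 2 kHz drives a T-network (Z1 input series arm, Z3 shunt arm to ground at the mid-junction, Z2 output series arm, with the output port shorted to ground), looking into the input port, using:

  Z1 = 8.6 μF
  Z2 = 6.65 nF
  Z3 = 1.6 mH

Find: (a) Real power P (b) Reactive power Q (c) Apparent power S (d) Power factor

Step 1 — Angular frequency: ω = 2π·f = 2π·2000 = 1.257e+04 rad/s.
Step 2 — Component impedances:
  Z1: Z = 1/(jωC) = -j/(ω·C) = 0 - j9.253 Ω
  Z2: Z = 1/(jωC) = -j/(ω·C) = 0 - j1.197e+04 Ω
  Z3: Z = jωL = j·1.257e+04·0.0016 = 0 + j20.11 Ω
Step 3 — With the output port shorted to ground, the output series arm Z2 runs from the junction to ground; the shunt arm Z3 also runs from the junction to ground. They appear in parallel: Z3 || Z2 = 0 + j20.14 Ω.
Step 4 — Series with input arm Z1: Z_in = Z1 + (Z3 || Z2) = 0 + j10.89 Ω = 10.89∠90.0° Ω.
Step 5 — Source phasor: V = 21.3∠90.0° V = 0 + j21.3 V.
Step 6 — Current: I = V / Z = 1.956 A = 1.956∠-0.0° A.
Step 7 — Complex power: S = V·I* = 0 + j41.67 VA.
Step 8 — Real power: P = Re(S) = 0 W.
Step 9 — Reactive power: Q = Im(S) = 41.67 VAR.
Step 10 — Apparent power: |S| = 41.67 VA.
Step 11 — Power factor: PF = P/|S| = 0 (lagging).

(a) P = 0 W  (b) Q = 41.67 VAR  (c) S = 41.67 VA  (d) PF = 0 (lagging)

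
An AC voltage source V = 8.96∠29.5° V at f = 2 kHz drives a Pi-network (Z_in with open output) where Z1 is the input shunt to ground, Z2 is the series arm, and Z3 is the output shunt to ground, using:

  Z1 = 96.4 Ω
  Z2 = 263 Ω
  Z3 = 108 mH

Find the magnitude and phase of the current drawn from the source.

Step 1 — Angular frequency: ω = 2π·f = 2π·2000 = 1.257e+04 rad/s.
Step 2 — Component impedances:
  Z1: Z = R = 96.4 Ω
  Z2: Z = R = 263 Ω
  Z3: Z = jωL = j·1.257e+04·0.108 = 0 + j1357 Ω
Step 3 — With open output, the series arm Z2 and the output shunt Z3 appear in series to ground: Z2 + Z3 = 263 + j1357 Ω.
Step 4 — Parallel with input shunt Z1: Z_in = Z1 || (Z2 + Z3) = 94.71 + j6.399 Ω = 94.92∠3.9° Ω.
Step 5 — Source phasor: V = 8.96∠29.5° V = 7.798 + j4.412 V.
Step 6 — Ohm's law: I = V / Z_total = (7.798 + j4.412) / (94.71 + j6.399) = 0.0851 + j0.04084 A.
Step 7 — Convert to polar: |I| = 0.09439 A, ∠I = 25.6°.

I = 0.09439∠25.6° A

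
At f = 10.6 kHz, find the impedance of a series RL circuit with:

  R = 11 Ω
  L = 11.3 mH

Step 1 — Angular frequency: ω = 2π·f = 2π·1.06e+04 = 6.66e+04 rad/s.
Step 2 — Component impedances:
  R: Z = R = 11 Ω
  L: Z = jωL = j·6.66e+04·0.0113 = 0 + j752.6 Ω
Step 3 — Series combination: Z_total = R + L = 11 + j752.6 Ω = 752.7∠89.2° Ω.

Z = 11 + j752.6 Ω = 752.7∠89.2° Ω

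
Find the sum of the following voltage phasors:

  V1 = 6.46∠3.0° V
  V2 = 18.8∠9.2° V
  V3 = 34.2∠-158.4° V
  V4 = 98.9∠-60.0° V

Step 1 — Convert each phasor to rectangular form:
  V1 = 6.46·(cos(3.0°) + j·sin(3.0°)) = 6.451 + j0.3381 V
  V2 = 18.8·(cos(9.2°) + j·sin(9.2°)) = 18.56 + j3.006 V
  V3 = 34.2·(cos(-158.4°) + j·sin(-158.4°)) = -31.8 - j12.59 V
  V4 = 98.9·(cos(-60.0°) + j·sin(-60.0°)) = 49.45 - j85.65 V
Step 2 — Sum components: V_total = 42.66 - j94.9 V.
Step 3 — Convert to polar: |V_total| = 104 V, ∠V_total = -65.8°.

V_total = 104∠-65.8° V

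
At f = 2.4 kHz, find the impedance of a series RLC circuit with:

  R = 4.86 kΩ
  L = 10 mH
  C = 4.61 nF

Step 1 — Angular frequency: ω = 2π·f = 2π·2400 = 1.508e+04 rad/s.
Step 2 — Component impedances:
  R: Z = R = 4860 Ω
  L: Z = jωL = j·1.508e+04·0.01 = 0 + j150.8 Ω
  C: Z = 1/(jωC) = -j/(ω·C) = 0 - j1.438e+04 Ω
Step 3 — Series combination: Z_total = R + L + C = 4860 - j1.423e+04 Ω = 1.504e+04∠-71.1° Ω.

Z = 4860 - j1.423e+04 Ω = 1.504e+04∠-71.1° Ω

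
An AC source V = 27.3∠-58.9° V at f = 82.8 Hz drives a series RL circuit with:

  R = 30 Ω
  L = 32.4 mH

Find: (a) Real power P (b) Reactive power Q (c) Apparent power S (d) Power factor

Step 1 — Angular frequency: ω = 2π·f = 2π·82.8 = 520.2 rad/s.
Step 2 — Component impedances:
  R: Z = R = 30 Ω
  L: Z = jωL = j·520.2·0.0324 = 0 + j16.86 Ω
Step 3 — Series combination: Z_total = R + L = 30 + j16.86 Ω = 34.41∠29.3° Ω.
Step 4 — Source phasor: V = 27.3∠-58.9° V = 14.1 - j23.38 V.
Step 5 — Current: I = V / Z = 0.0245 - j0.793 A = 0.7933∠-88.2° A.
Step 6 — Complex power: S = V·I* = 18.88 + j10.61 VA.
Step 7 — Real power: P = Re(S) = 18.88 W.
Step 8 — Reactive power: Q = Im(S) = 10.61 VAR.
Step 9 — Apparent power: |S| = 21.66 VA.
Step 10 — Power factor: PF = P/|S| = 0.8718 (lagging).

(a) P = 18.88 W  (b) Q = 10.61 VAR  (c) S = 21.66 VA  (d) PF = 0.8718 (lagging)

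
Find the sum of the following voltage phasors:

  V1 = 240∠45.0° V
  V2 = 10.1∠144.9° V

Step 1 — Convert each phasor to rectangular form:
  V1 = 240·(cos(45.0°) + j·sin(45.0°)) = 169.7 + j169.7 V
  V2 = 10.1·(cos(144.9°) + j·sin(144.9°)) = -8.263 + j5.808 V
Step 2 — Sum components: V_total = 161.4 + j175.5 V.
Step 3 — Convert to polar: |V_total| = 238.5 V, ∠V_total = 47.4°.

V_total = 238.5∠47.4° V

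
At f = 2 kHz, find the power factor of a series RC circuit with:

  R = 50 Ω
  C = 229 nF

Step 1 — Angular frequency: ω = 2π·f = 2π·2000 = 1.257e+04 rad/s.
Step 2 — Component impedances:
  R: Z = R = 50 Ω
  C: Z = 1/(jωC) = -j/(ω·C) = 0 - j347.5 Ω
Step 3 — Series combination: Z_total = R + C = 50 - j347.5 Ω = 351.1∠-81.8° Ω.
Step 4 — Power factor: PF = cos(φ) = Re(Z)/|Z| = 50/351.1 = 0.1424.
Step 5 — Type: Im(Z) = -347.5 ⇒ leading (phase φ = -81.8°).

PF = 0.1424 (leading, φ = -81.8°)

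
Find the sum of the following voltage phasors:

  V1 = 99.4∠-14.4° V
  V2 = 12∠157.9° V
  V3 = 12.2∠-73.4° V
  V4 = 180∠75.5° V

Step 1 — Convert each phasor to rectangular form:
  V1 = 99.4·(cos(-14.4°) + j·sin(-14.4°)) = 96.28 - j24.72 V
  V2 = 12·(cos(157.9°) + j·sin(157.9°)) = -11.12 + j4.515 V
  V3 = 12.2·(cos(-73.4°) + j·sin(-73.4°)) = 3.485 - j11.69 V
  V4 = 180·(cos(75.5°) + j·sin(75.5°)) = 45.07 + j174.3 V
Step 2 — Sum components: V_total = 133.7 + j142.4 V.
Step 3 — Convert to polar: |V_total| = 195.3 V, ∠V_total = 46.8°.

V_total = 195.3∠46.8° V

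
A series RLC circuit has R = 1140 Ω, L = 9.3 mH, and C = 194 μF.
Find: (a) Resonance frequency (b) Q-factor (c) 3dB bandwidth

Step 1 — Resonance: ω₀ = 1/√(LC) = 1/√(0.0093·0.000194) = 744.5 rad/s.
Step 2 — f₀ = ω₀/(2π) = 118.5 Hz.
Step 3 — Series Q: Q = ω₀L/R = 744.5·0.0093/1140 = 0.006073.
Step 4 — Bandwidth: Δω = ω₀/Q = 1.226e+05 rad/s; BW = Δω/(2π) = 1.951e+04 Hz.

(a) f₀ = 118.5 Hz  (b) Q = 0.006073  (c) BW = 1.951e+04 Hz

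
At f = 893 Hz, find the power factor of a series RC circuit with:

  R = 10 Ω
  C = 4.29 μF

Step 1 — Angular frequency: ω = 2π·f = 2π·893 = 5611 rad/s.
Step 2 — Component impedances:
  R: Z = R = 10 Ω
  C: Z = 1/(jωC) = -j/(ω·C) = 0 - j41.54 Ω
Step 3 — Series combination: Z_total = R + C = 10 - j41.54 Ω = 42.73∠-76.5° Ω.
Step 4 — Power factor: PF = cos(φ) = Re(Z)/|Z| = 10/42.73 = 0.234.
Step 5 — Type: Im(Z) = -41.54 ⇒ leading (phase φ = -76.5°).

PF = 0.234 (leading, φ = -76.5°)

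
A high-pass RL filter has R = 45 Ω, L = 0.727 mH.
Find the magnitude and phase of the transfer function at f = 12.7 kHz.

Step 1 — Angular frequency: ω = 2π·1.27e+04 = 7.98e+04 rad/s.
Step 2 — Transfer function: H(jω) = jωL/(R + jωL).
Step 3 — Numerator jωL = j·58.01; denominator R + jωL = 45 + j58.01.
Step 4 — H = 0.6243 + j0.4843.
Step 5 — Magnitude: |H| = 0.7901 (-2.0 dB); phase: φ = 37.8°.

|H| = 0.7901 (-2.0 dB), φ = 37.8°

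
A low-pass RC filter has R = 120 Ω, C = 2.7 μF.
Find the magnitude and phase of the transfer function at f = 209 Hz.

Step 1 — Angular frequency: ω = 2π·209 = 1313 rad/s.
Step 2 — Transfer function: H(jω) = 1/(1 + jωRC).
Step 3 — Denominator: 1 + jωRC = 1 + j·1313·120·2.7e-06 = 1 + j0.4255.
Step 4 — H = 0.8467 - j0.3603.
Step 5 — Magnitude: |H| = 0.9202 (-0.7 dB); phase: φ = -23.0°.

|H| = 0.9202 (-0.7 dB), φ = -23.0°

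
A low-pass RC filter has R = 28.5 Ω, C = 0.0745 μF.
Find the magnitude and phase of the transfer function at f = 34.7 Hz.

Step 1 — Angular frequency: ω = 2π·34.7 = 218 rad/s.
Step 2 — Transfer function: H(jω) = 1/(1 + jωRC).
Step 3 — Denominator: 1 + jωRC = 1 + j·218·28.5·7.45e-08 = 1 + j0.0004629.
Step 4 — H = 1 - j0.0004629.
Step 5 — Magnitude: |H| = 1 (-0.0 dB); phase: φ = -0.0°.

|H| = 1 (-0.0 dB), φ = -0.0°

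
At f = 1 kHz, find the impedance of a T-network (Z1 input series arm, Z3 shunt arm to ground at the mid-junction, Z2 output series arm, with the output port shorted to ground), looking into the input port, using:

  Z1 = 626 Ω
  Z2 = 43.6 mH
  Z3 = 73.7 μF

Step 1 — Angular frequency: ω = 2π·f = 2π·1000 = 6283 rad/s.
Step 2 — Component impedances:
  Z1: Z = R = 626 Ω
  Z2: Z = jωL = j·6283·0.0436 = 0 + j273.9 Ω
  Z3: Z = 1/(jωC) = -j/(ω·C) = 0 - j2.159 Ω
Step 3 — With the output port shorted to ground, the output series arm Z2 runs from the junction to ground; the shunt arm Z3 also runs from the junction to ground. They appear in parallel: Z3 || Z2 = 0 - j2.177 Ω.
Step 4 — Series with input arm Z1: Z_in = Z1 + (Z3 || Z2) = 626 - j2.177 Ω = 626∠-0.2° Ω.

Z = 626 - j2.177 Ω = 626∠-0.2° Ω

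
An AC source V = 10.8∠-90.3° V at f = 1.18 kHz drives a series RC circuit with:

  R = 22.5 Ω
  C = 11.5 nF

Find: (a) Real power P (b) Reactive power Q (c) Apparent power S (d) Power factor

Step 1 — Angular frequency: ω = 2π·f = 2π·1180 = 7414 rad/s.
Step 2 — Component impedances:
  R: Z = R = 22.5 Ω
  C: Z = 1/(jωC) = -j/(ω·C) = 0 - j1.173e+04 Ω
Step 3 — Series combination: Z_total = R + C = 22.5 - j1.173e+04 Ω = 1.173e+04∠-89.9° Ω.
Step 4 — Source phasor: V = 10.8∠-90.3° V = -0.05655 - j10.8 V.
Step 5 — Current: I = V / Z = 0.0009208 - j6.588e-06 A = 0.0009208∠-0.4° A.
Step 6 — Complex power: S = V·I* = 1.908e-05 - j0.009945 VA.
Step 7 — Real power: P = Re(S) = 1.908e-05 W.
Step 8 — Reactive power: Q = Im(S) = -0.009945 VAR.
Step 9 — Apparent power: |S| = 0.009945 VA.
Step 10 — Power factor: PF = P/|S| = 0.001918 (leading).

(a) P = 1.908e-05 W  (b) Q = -0.009945 VAR  (c) S = 0.009945 VA  (d) PF = 0.001918 (leading)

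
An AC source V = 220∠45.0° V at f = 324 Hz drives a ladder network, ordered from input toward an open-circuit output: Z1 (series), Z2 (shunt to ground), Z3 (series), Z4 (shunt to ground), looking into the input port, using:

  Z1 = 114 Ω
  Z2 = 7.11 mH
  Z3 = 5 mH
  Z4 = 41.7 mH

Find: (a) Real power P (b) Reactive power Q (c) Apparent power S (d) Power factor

Step 1 — Angular frequency: ω = 2π·f = 2π·324 = 2036 rad/s.
Step 2 — Component impedances:
  Z1: Z = R = 114 Ω
  Z2: Z = jωL = j·2036·0.00711 = 0 + j14.47 Ω
  Z3: Z = jωL = j·2036·0.005 = 0 + j10.18 Ω
  Z4: Z = jωL = j·2036·0.0417 = 0 + j84.89 Ω
Step 3 — Ladder network (open output): work backward from the far end, alternating series and parallel combinations. Z_in = 114 + j12.56 Ω = 114.7∠6.3° Ω.
Step 4 — Source phasor: V = 220∠45.0° V = 155.6 + j155.6 V.
Step 5 — Current: I = V / Z = 1.497 + j1.2 A = 1.918∠38.7° A.
Step 6 — Complex power: S = V·I* = 419.5 + j46.22 VA.
Step 7 — Real power: P = Re(S) = 419.5 W.
Step 8 — Reactive power: Q = Im(S) = 46.22 VAR.
Step 9 — Apparent power: |S| = 422 VA.
Step 10 — Power factor: PF = P/|S| = 0.994 (lagging).

(a) P = 419.5 W  (b) Q = 46.22 VAR  (c) S = 422 VA  (d) PF = 0.994 (lagging)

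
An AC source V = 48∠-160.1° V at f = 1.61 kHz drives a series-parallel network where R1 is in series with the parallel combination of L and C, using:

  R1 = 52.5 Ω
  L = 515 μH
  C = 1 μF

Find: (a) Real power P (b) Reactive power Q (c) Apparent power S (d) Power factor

Step 1 — Angular frequency: ω = 2π·f = 2π·1610 = 1.012e+04 rad/s.
Step 2 — Component impedances:
  R1: Z = R = 52.5 Ω
  L: Z = jωL = j·1.012e+04·0.000515 = 0 + j5.21 Ω
  C: Z = 1/(jωC) = -j/(ω·C) = 0 - j98.85 Ω
Step 3 — Parallel branch: L || C = 1/(1/L + 1/C) = 0 + j5.5 Ω.
Step 4 — Series with R1: Z_total = R1 + (L || C) = 52.5 + j5.5 Ω = 52.79∠6.0° Ω.
Step 5 — Source phasor: V = 48∠-160.1° V = -45.13 - j16.34 V.
Step 6 — Current: I = V / Z = -0.8826 - j0.2187 A = 0.9093∠-166.1° A.
Step 7 — Complex power: S = V·I* = 43.41 + j4.547 VA.
Step 8 — Real power: P = Re(S) = 43.41 W.
Step 9 — Reactive power: Q = Im(S) = 4.547 VAR.
Step 10 — Apparent power: |S| = 43.65 VA.
Step 11 — Power factor: PF = P/|S| = 0.9946 (lagging).

(a) P = 43.41 W  (b) Q = 4.547 VAR  (c) S = 43.65 VA  (d) PF = 0.9946 (lagging)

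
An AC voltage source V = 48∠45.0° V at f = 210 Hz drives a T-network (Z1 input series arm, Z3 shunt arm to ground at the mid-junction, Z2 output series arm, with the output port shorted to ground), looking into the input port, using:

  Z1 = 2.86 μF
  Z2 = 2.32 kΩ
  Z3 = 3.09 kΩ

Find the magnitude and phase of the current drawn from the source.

Step 1 — Angular frequency: ω = 2π·f = 2π·210 = 1319 rad/s.
Step 2 — Component impedances:
  Z1: Z = 1/(jωC) = -j/(ω·C) = 0 - j265 Ω
  Z2: Z = R = 2320 Ω
  Z3: Z = R = 3090 Ω
Step 3 — With the output port shorted to ground, the output series arm Z2 runs from the junction to ground; the shunt arm Z3 also runs from the junction to ground. They appear in parallel: Z3 || Z2 = 1325 Ω.
Step 4 — Series with input arm Z1: Z_in = Z1 + (Z3 || Z2) = 1325 - j265 Ω = 1351∠-11.3° Ω.
Step 5 — Source phasor: V = 48∠45.0° V = 33.94 + j33.94 V.
Step 6 — Ohm's law: I = V / Z_total = (33.94 + j33.94) / (1325 - j265) = 0.0197 + j0.02955 A.
Step 7 — Convert to polar: |I| = 0.03552 A, ∠I = 56.3°.

I = 0.03552∠56.3° A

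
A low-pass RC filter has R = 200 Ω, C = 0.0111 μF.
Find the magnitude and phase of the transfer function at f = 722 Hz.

Step 1 — Angular frequency: ω = 2π·722 = 4536 rad/s.
Step 2 — Transfer function: H(jω) = 1/(1 + jωRC).
Step 3 — Denominator: 1 + jωRC = 1 + j·4536·200·1.11e-08 = 1 + j0.01007.
Step 4 — H = 0.9999 - j0.01007.
Step 5 — Magnitude: |H| = 0.9999 (-0.0 dB); phase: φ = -0.6°.

|H| = 0.9999 (-0.0 dB), φ = -0.6°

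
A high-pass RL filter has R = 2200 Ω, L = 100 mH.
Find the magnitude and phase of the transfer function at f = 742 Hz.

Step 1 — Angular frequency: ω = 2π·742 = 4662 rad/s.
Step 2 — Transfer function: H(jω) = jωL/(R + jωL).
Step 3 — Numerator jωL = j·466.2; denominator R + jωL = 2200 + j466.2.
Step 4 — H = 0.04298 + j0.2028.
Step 5 — Magnitude: |H| = 0.2073 (-13.7 dB); phase: φ = 78.0°.

|H| = 0.2073 (-13.7 dB), φ = 78.0°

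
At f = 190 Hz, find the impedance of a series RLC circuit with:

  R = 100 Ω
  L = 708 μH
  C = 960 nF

Step 1 — Angular frequency: ω = 2π·f = 2π·190 = 1194 rad/s.
Step 2 — Component impedances:
  R: Z = R = 100 Ω
  L: Z = jωL = j·1194·0.000708 = 0 + j0.8452 Ω
  C: Z = 1/(jωC) = -j/(ω·C) = 0 - j872.6 Ω
Step 3 — Series combination: Z_total = R + L + C = 100 - j871.7 Ω = 877.4∠-83.5° Ω.

Z = 100 - j871.7 Ω = 877.4∠-83.5° Ω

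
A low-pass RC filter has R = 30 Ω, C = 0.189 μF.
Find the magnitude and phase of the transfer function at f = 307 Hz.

Step 1 — Angular frequency: ω = 2π·307 = 1929 rad/s.
Step 2 — Transfer function: H(jω) = 1/(1 + jωRC).
Step 3 — Denominator: 1 + jωRC = 1 + j·1929·30·1.89e-07 = 1 + j0.01094.
Step 4 — H = 0.9999 - j0.01094.
Step 5 — Magnitude: |H| = 0.9999 (-0.0 dB); phase: φ = -0.6°.

|H| = 0.9999 (-0.0 dB), φ = -0.6°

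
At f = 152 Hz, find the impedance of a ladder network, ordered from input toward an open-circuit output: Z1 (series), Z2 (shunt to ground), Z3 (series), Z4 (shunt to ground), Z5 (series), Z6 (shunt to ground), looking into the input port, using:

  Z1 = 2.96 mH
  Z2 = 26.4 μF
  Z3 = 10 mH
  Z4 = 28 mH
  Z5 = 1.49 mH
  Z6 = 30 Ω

Step 1 — Angular frequency: ω = 2π·f = 2π·152 = 955 rad/s.
Step 2 — Component impedances:
  Z1: Z = jωL = j·955·0.00296 = 0 + j2.827 Ω
  Z2: Z = 1/(jωC) = -j/(ω·C) = 0 - j39.66 Ω
  Z3: Z = jωL = j·955·0.01 = 0 + j9.55 Ω
  Z4: Z = jωL = j·955·0.028 = 0 + j26.74 Ω
  Z5: Z = jωL = j·955·0.00149 = 0 + j1.423 Ω
  Z6: Z = R = 30 Ω
Step 3 — Ladder network (open output): work backward from the far end, alternating series and parallel combinations. Z_in = 50.64 + j24.18 Ω = 56.12∠25.5° Ω.

Z = 50.64 + j24.18 Ω = 56.12∠25.5° Ω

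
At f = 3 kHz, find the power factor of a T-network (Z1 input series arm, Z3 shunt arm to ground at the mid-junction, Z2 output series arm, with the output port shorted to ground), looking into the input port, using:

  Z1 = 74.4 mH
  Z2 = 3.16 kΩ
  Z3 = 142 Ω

Step 1 — Angular frequency: ω = 2π·f = 2π·3000 = 1.885e+04 rad/s.
Step 2 — Component impedances:
  Z1: Z = jωL = j·1.885e+04·0.0744 = 0 + j1402 Ω
  Z2: Z = R = 3160 Ω
  Z3: Z = R = 142 Ω
Step 3 — With the output port shorted to ground, the output series arm Z2 runs from the junction to ground; the shunt arm Z3 also runs from the junction to ground. They appear in parallel: Z3 || Z2 = 135.9 Ω.
Step 4 — Series with input arm Z1: Z_in = Z1 + (Z3 || Z2) = 135.9 + j1402 Ω = 1409∠84.5° Ω.
Step 5 — Power factor: PF = cos(φ) = Re(Z)/|Z| = 135.9/1409 = 0.09645.
Step 6 — Type: Im(Z) = 1402 ⇒ lagging (phase φ = 84.5°).

PF = 0.09645 (lagging, φ = 84.5°)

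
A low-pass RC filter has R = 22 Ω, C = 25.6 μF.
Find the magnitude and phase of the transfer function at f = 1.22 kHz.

Step 1 — Angular frequency: ω = 2π·1220 = 7665 rad/s.
Step 2 — Transfer function: H(jω) = 1/(1 + jωRC).
Step 3 — Denominator: 1 + jωRC = 1 + j·7665·22·2.56e-05 = 1 + j4.317.
Step 4 — H = 0.05092 - j0.2198.
Step 5 — Magnitude: |H| = 0.2257 (-12.9 dB); phase: φ = -77.0°.

|H| = 0.2257 (-12.9 dB), φ = -77.0°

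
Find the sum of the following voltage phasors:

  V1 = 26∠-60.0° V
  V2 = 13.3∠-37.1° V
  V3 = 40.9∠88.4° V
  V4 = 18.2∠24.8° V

Step 1 — Convert each phasor to rectangular form:
  V1 = 26·(cos(-60.0°) + j·sin(-60.0°)) = 13 - j22.52 V
  V2 = 13.3·(cos(-37.1°) + j·sin(-37.1°)) = 10.61 - j8.023 V
  V3 = 40.9·(cos(88.4°) + j·sin(88.4°)) = 1.142 + j40.88 V
  V4 = 18.2·(cos(24.8°) + j·sin(24.8°)) = 16.52 + j7.634 V
Step 2 — Sum components: V_total = 41.27 + j17.98 V.
Step 3 — Convert to polar: |V_total| = 45.02 V, ∠V_total = 23.5°.

V_total = 45.02∠23.5° V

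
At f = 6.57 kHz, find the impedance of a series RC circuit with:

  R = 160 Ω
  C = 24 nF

Step 1 — Angular frequency: ω = 2π·f = 2π·6570 = 4.128e+04 rad/s.
Step 2 — Component impedances:
  R: Z = R = 160 Ω
  C: Z = 1/(jωC) = -j/(ω·C) = 0 - j1009 Ω
Step 3 — Series combination: Z_total = R + C = 160 - j1009 Ω = 1022∠-81.0° Ω.

Z = 160 - j1009 Ω = 1022∠-81.0° Ω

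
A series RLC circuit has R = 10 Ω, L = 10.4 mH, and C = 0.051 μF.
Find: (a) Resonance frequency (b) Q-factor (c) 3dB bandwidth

Step 1 — Resonance: ω₀ = 1/√(LC) = 1/√(0.0104·5.1e-08) = 4.342e+04 rad/s.
Step 2 — f₀ = ω₀/(2π) = 6911 Hz.
Step 3 — Series Q: Q = ω₀L/R = 4.342e+04·0.0104/10 = 45.16.
Step 4 — Bandwidth: Δω = ω₀/Q = 961.5 rad/s; BW = Δω/(2π) = 153 Hz.

(a) f₀ = 6911 Hz  (b) Q = 45.16  (c) BW = 153 Hz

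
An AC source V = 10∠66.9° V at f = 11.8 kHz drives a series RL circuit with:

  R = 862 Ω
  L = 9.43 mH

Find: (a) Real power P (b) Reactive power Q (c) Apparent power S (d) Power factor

Step 1 — Angular frequency: ω = 2π·f = 2π·1.18e+04 = 7.414e+04 rad/s.
Step 2 — Component impedances:
  R: Z = R = 862 Ω
  L: Z = jωL = j·7.414e+04·0.00943 = 0 + j699.2 Ω
Step 3 — Series combination: Z_total = R + L = 862 + j699.2 Ω = 1110∠39.0° Ω.
Step 4 — Source phasor: V = 10∠66.9° V = 3.923 + j9.198 V.
Step 5 — Current: I = V / Z = 0.007966 + j0.00421 A = 0.00901∠27.9° A.
Step 6 — Complex power: S = V·I* = 0.06998 + j0.05676 VA.
Step 7 — Real power: P = Re(S) = 0.06998 W.
Step 8 — Reactive power: Q = Im(S) = 0.05676 VAR.
Step 9 — Apparent power: |S| = 0.0901 VA.
Step 10 — Power factor: PF = P/|S| = 0.7767 (lagging).

(a) P = 0.06998 W  (b) Q = 0.05676 VAR  (c) S = 0.0901 VA  (d) PF = 0.7767 (lagging)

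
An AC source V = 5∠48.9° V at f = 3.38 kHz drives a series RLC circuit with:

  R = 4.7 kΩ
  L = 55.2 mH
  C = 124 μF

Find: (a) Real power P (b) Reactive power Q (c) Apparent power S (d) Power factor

Step 1 — Angular frequency: ω = 2π·f = 2π·3380 = 2.124e+04 rad/s.
Step 2 — Component impedances:
  R: Z = R = 4700 Ω
  L: Z = jωL = j·2.124e+04·0.0552 = 0 + j1172 Ω
  C: Z = 1/(jωC) = -j/(ω·C) = 0 - j0.3797 Ω
Step 3 — Series combination: Z_total = R + L + C = 4700 + j1172 Ω = 4844∠14.0° Ω.
Step 4 — Source phasor: V = 5∠48.9° V = 3.287 + j3.768 V.
Step 5 — Current: I = V / Z = 0.0008466 + j0.0005906 A = 0.001032∠34.9° A.
Step 6 — Complex power: S = V·I* = 0.005008 + j0.001249 VA.
Step 7 — Real power: P = Re(S) = 0.005008 W.
Step 8 — Reactive power: Q = Im(S) = 0.001249 VAR.
Step 9 — Apparent power: |S| = 0.005161 VA.
Step 10 — Power factor: PF = P/|S| = 0.9703 (lagging).

(a) P = 0.005008 W  (b) Q = 0.001249 VAR  (c) S = 0.005161 VA  (d) PF = 0.9703 (lagging)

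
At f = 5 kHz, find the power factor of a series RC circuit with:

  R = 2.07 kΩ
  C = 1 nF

Step 1 — Angular frequency: ω = 2π·f = 2π·5000 = 3.142e+04 rad/s.
Step 2 — Component impedances:
  R: Z = R = 2070 Ω
  C: Z = 1/(jωC) = -j/(ω·C) = 0 - j3.183e+04 Ω
Step 3 — Series combination: Z_total = R + C = 2070 - j3.183e+04 Ω = 3.19e+04∠-86.3° Ω.
Step 4 — Power factor: PF = cos(φ) = Re(Z)/|Z| = 2070/3.19e+04 = 0.06489.
Step 5 — Type: Im(Z) = -3.183e+04 ⇒ leading (phase φ = -86.3°).

PF = 0.06489 (leading, φ = -86.3°)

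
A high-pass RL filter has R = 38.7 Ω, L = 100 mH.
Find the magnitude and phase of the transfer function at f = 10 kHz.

Step 1 — Angular frequency: ω = 2π·1e+04 = 6.283e+04 rad/s.
Step 2 — Transfer function: H(jω) = jωL/(R + jωL).
Step 3 — Numerator jωL = j·6283; denominator R + jωL = 38.7 + j6283.
Step 4 — H = 1 + j0.006159.
Step 5 — Magnitude: |H| = 1 (-0.0 dB); phase: φ = 0.4°.

|H| = 1 (-0.0 dB), φ = 0.4°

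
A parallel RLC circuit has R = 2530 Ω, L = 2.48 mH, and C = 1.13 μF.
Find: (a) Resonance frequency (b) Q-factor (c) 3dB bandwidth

Step 1 — Resonance: ω₀ = 1/√(LC) = 1/√(0.00248·1.13e-06) = 1.889e+04 rad/s.
Step 2 — f₀ = ω₀/(2π) = 3006 Hz.
Step 3 — Parallel Q: Q = R/(ω₀L) = 2530/(1.889e+04·0.00248) = 54.
Step 4 — Bandwidth: Δω = ω₀/Q = 349.8 rad/s; BW = Δω/(2π) = 55.67 Hz.

(a) f₀ = 3006 Hz  (b) Q = 54  (c) BW = 55.67 Hz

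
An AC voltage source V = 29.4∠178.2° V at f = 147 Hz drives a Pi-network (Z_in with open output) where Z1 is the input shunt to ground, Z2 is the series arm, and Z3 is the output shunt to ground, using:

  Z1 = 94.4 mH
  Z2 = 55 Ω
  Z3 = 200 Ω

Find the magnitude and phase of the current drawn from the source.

Step 1 — Angular frequency: ω = 2π·f = 2π·147 = 923.6 rad/s.
Step 2 — Component impedances:
  Z1: Z = jωL = j·923.6·0.0944 = 0 + j87.19 Ω
  Z2: Z = R = 55 Ω
  Z3: Z = R = 200 Ω
Step 3 — With open output, the series arm Z2 and the output shunt Z3 appear in series to ground: Z2 + Z3 = 255 Ω.
Step 4 — Parallel with input shunt Z1: Z_in = Z1 || (Z2 + Z3) = 26.69 + j78.06 Ω = 82.5∠71.1° Ω.
Step 5 — Source phasor: V = 29.4∠178.2° V = -29.39 + j0.9235 V.
Step 6 — Ohm's law: I = V / Z_total = (-29.39 + j0.9235) / (26.69 + j78.06) = -0.1046 + j0.3406 A.
Step 7 — Convert to polar: |I| = 0.3564 A, ∠I = 107.1°.

I = 0.3564∠107.1° A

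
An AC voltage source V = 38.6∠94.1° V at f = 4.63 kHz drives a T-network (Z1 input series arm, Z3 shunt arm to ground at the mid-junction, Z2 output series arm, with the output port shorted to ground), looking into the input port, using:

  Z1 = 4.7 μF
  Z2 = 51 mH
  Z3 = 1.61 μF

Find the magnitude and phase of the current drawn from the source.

Step 1 — Angular frequency: ω = 2π·f = 2π·4630 = 2.909e+04 rad/s.
Step 2 — Component impedances:
  Z1: Z = 1/(jωC) = -j/(ω·C) = 0 - j7.314 Ω
  Z2: Z = jωL = j·2.909e+04·0.051 = 0 + j1484 Ω
  Z3: Z = 1/(jωC) = -j/(ω·C) = 0 - j21.35 Ω
Step 3 — With the output port shorted to ground, the output series arm Z2 runs from the junction to ground; the shunt arm Z3 also runs from the junction to ground. They appear in parallel: Z3 || Z2 = 0 - j21.66 Ω.
Step 4 — Series with input arm Z1: Z_in = Z1 + (Z3 || Z2) = 0 - j28.98 Ω = 28.98∠-90.0° Ω.
Step 5 — Source phasor: V = 38.6∠94.1° V = -2.76 + j38.5 V.
Step 6 — Ohm's law: I = V / Z_total = (-2.76 + j38.5) / (0 - j28.98) = -1.329 - j0.09524 A.
Step 7 — Convert to polar: |I| = 1.332 A, ∠I = -175.9°.

I = 1.332∠-175.9° A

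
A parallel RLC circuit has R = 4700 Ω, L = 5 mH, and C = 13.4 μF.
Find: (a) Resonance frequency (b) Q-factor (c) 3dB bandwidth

Step 1 — Resonance: ω₀ = 1/√(LC) = 1/√(0.005·1.34e-05) = 3863 rad/s.
Step 2 — f₀ = ω₀/(2π) = 614.9 Hz.
Step 3 — Parallel Q: Q = R/(ω₀L) = 4700/(3863·0.005) = 243.3.
Step 4 — Bandwidth: Δω = ω₀/Q = 15.88 rad/s; BW = Δω/(2π) = 2.527 Hz.

(a) f₀ = 614.9 Hz  (b) Q = 243.3  (c) BW = 2.527 Hz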